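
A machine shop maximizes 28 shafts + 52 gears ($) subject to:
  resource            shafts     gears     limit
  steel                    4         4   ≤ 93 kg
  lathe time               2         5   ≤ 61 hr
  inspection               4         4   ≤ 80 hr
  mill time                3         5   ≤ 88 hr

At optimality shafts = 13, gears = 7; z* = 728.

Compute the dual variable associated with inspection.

3

At the optimum: steel uses 80 of 93 (slack = 13); lathe time uses 61 of 61 (binding); inspection uses 80 of 80 (binding); mill time uses 74 of 88 (slack = 14).
Slack constraints have shadow price 0 (complementary slackness).
From A_Bᵀ y = c: 2·y_lathe time + 4·y_inspection = 28; 5·y_lathe time + 4·y_inspection = 52.
This yields shadow prices y_lathe time = 8, y_inspection = 3.
Shadow price of inspection = 3.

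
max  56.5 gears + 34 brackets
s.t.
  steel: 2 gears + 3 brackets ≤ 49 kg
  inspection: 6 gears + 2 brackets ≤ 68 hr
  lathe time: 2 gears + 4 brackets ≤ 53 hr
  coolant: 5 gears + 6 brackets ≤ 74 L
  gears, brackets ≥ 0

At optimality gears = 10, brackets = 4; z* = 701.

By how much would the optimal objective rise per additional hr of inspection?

6.5

Binding: inspection and coolant. Non-binding: steel (17 unused), lathe time (17 unused).
By complementary slackness, y = 0 for the non-binding constraints.
Dual feasibility on the basic columns requires 6·y_inspection + 5·y_coolant = 56.5, 2·y_inspection + 6·y_coolant = 34.
This yields shadow prices y_inspection = 6.5, y_coolant = 3.5.
Shadow price of inspection = 6.5.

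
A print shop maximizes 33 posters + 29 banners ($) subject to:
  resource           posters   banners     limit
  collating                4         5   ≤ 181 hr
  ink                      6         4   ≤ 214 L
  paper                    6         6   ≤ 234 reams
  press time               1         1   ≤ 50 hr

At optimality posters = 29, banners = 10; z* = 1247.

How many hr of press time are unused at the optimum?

press time used = 1·29 + 1·10 = 39; slack = 50 − 39 = 11.

11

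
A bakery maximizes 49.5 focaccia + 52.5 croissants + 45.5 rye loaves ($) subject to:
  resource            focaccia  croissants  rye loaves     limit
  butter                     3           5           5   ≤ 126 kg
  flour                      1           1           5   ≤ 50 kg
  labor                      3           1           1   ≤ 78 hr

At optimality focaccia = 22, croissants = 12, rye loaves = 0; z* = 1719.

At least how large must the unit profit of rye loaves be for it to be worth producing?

At the optimum: butter uses 126 of 126 (binding); flour uses 34 of 50 (slack = 16); labor uses 78 of 78 (binding).
By complementary slackness, y = 0 for the non-binding constraint.
Dual feasibility on the basic columns requires 3·y_butter + 3·y_labor = 49.5, 5·y_butter + 1·y_labor = 52.5.
Solving: y_butter = 9, y_labor = 7.5.
rye loaves enters the basis when its profit ≥ yᵀa₃ = 9·5 + 7.5·1 = 52.5.

52.5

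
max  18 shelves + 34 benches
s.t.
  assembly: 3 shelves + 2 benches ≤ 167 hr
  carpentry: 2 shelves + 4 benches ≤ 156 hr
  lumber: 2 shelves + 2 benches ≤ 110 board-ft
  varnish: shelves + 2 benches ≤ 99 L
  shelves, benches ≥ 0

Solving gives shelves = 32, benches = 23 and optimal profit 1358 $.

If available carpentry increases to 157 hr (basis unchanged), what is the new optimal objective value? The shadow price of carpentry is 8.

1366

Δb = 1, so new z* = 1358 + (8)·(1) = 1358 + 8 = 1366.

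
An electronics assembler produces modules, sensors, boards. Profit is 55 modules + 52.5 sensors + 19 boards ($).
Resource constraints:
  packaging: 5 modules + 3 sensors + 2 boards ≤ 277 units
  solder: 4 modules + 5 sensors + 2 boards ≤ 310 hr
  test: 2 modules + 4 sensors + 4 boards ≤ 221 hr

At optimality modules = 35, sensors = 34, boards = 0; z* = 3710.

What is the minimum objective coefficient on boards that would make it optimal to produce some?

Check each constraint at x*: packaging 277/277 (tight); solder 310/310 (tight); test 206/221 (slack 15).
By complementary slackness, y = 0 for the non-binding constraint.
The binding rows give the dual system: 5·y_packaging + 4·y_solder = 55 and 3·y_packaging + 5·y_solder = 52.5.
Solving: y_packaging = 5, y_solder = 7.5.
boards enters the basis when its profit ≥ yᵀa₃ = 5·2 + 7.5·2 = 25.

25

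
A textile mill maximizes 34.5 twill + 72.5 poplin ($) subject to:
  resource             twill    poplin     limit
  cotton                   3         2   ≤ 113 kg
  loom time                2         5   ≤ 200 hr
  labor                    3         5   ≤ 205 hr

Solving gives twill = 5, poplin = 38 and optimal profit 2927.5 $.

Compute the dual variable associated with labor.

At the optimum: cotton uses 91 of 113 (slack = 22); loom time uses 200 of 200 (binding); labor uses 205 of 205 (binding).
Since cotton is not tight, its dual is 0.
Dual feasibility on the basic columns requires 2·y_loom time + 3·y_labor = 34.5, 5·y_loom time + 5·y_labor = 72.5.
→ y_loom time = 9 and y_labor = 5.5.
Shadow price of labor = 5.5.

5.5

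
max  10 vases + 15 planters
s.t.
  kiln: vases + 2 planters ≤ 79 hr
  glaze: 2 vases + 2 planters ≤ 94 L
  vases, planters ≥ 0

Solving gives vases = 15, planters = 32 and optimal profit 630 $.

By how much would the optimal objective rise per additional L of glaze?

2.5

At the optimum: kiln uses 79 of 79 (binding); glaze uses 94 of 94 (binding).
Dual feasibility on the basic columns requires 1·y_kiln + 2·y_glaze = 10, 2·y_kiln + 2·y_glaze = 15.
This yields shadow prices y_kiln = 5, y_glaze = 2.5.
Shadow price of glaze = 2.5.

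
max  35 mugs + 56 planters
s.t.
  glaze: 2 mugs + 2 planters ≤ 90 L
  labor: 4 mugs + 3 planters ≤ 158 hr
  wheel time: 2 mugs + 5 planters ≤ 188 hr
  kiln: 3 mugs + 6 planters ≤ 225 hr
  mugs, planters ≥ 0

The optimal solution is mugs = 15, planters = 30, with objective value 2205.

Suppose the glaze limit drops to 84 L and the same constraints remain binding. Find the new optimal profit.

2163

At the optimum: glaze uses 90 of 90 (binding); labor uses 150 of 158 (slack = 8); wheel time uses 180 of 188 (slack = 8); kiln uses 225 of 225 (binding).
Since labor, wheel time are not tight, their duals are 0.
From A_Bᵀ y = c: 2·y_glaze + 3·y_kiln = 35; 2·y_glaze + 6·y_kiln = 56.
Solving: y_glaze = 7, y_kiln = 7.
Δz = y_glaze·Δb = 7 × (-6) = -42, so new z* = 2205 − 42 = 2163.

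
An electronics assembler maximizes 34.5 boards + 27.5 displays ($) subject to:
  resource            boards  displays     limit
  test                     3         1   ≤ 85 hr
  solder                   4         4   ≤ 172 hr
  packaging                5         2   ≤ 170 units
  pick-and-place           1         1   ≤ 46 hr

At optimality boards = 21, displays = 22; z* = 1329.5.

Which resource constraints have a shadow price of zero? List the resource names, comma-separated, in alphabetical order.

packaging, pick-and-place

test: 85/85 (binding)
solder: 172/172 (binding)
packaging: 149/170 (slack 21)
pick-and-place: 43/46 (slack 3)
By complementary slackness, a constraint with positive slack has shadow price 0 → packaging, pick-and-place.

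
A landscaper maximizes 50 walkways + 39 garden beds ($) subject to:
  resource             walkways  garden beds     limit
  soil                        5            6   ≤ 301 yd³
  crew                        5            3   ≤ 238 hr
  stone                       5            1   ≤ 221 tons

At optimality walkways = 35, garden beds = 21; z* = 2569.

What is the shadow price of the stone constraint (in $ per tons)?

0

Check each constraint at x*: soil 301/301 (tight); crew 238/238 (tight); stone 196/221 (slack 25).
Slack constraints have shadow price 0 (complementary slackness).
From A_Bᵀ y = c: 5·y_soil + 5·y_crew = 50; 6·y_soil + 3·y_crew = 39.
Solving: y_soil = 3, y_crew = 7.
Shadow price of stone = 0.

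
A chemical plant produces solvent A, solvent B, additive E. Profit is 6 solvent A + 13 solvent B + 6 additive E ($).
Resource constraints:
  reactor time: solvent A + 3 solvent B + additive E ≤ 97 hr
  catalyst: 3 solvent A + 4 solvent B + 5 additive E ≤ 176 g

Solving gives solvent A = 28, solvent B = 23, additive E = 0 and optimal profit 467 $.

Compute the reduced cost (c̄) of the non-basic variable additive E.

Check each constraint at x*: reactor time 97/97 (tight); catalyst 176/176 (tight).
From A_Bᵀ y = c: 1·y_reactor time + 3·y_catalyst = 6; 3·y_reactor time + 4·y_catalyst = 13.
→ y_reactor time = 3 and y_catalyst = 1.
Reduced cost of additive E: c₃ − yᵀa₃ = 6 − (3·1 + 1·5) = 6 − 8 = -2.

-2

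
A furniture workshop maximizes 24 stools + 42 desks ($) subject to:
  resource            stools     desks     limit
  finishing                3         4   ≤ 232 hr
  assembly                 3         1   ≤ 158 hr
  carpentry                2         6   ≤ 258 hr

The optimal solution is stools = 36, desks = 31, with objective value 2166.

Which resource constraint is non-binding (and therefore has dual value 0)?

finishing: 232/232 (binding)
assembly: 139/158 (slack 19)
carpentry: 258/258 (binding)
By complementary slackness, a constraint with positive slack has shadow price 0 → assembly.

assembly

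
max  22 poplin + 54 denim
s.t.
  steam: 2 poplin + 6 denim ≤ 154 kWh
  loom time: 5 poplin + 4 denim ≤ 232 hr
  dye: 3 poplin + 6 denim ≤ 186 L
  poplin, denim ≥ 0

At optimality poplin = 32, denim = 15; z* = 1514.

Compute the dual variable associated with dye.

4

At the optimum: steam uses 154 of 154 (binding); loom time uses 220 of 232 (slack = 12); dye uses 186 of 186 (binding).
Slack constraints have shadow price 0 (complementary slackness).
From A_Bᵀ y = c: 2·y_steam + 3·y_dye = 22; 6·y_steam + 6·y_dye = 54.
→ y_steam = 5 and y_dye = 4.
Shadow price of dye = 4.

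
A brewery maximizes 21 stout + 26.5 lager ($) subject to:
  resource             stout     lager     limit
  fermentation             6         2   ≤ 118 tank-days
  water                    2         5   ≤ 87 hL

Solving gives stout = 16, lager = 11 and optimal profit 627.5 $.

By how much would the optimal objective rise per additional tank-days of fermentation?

Both fermentation and water are binding at x*.
From A_Bᵀ y = c: 6·y_fermentation + 2·y_water = 21; 2·y_fermentation + 5·y_water = 26.5.
This yields shadow prices y_fermentation = 2, y_water = 4.5.
Shadow price of fermentation = 2.

2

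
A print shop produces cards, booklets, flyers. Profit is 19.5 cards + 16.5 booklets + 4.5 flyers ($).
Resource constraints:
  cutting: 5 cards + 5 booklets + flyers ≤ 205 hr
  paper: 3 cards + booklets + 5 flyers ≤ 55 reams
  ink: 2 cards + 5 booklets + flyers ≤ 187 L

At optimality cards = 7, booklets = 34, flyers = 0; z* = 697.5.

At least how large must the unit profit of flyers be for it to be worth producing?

At the optimum: cutting uses 205 of 205 (binding); paper uses 55 of 55 (binding); ink uses 184 of 187 (slack = 3).
Slack constraints have shadow price 0 (complementary slackness).
From A_Bᵀ y = c: 5·y_cutting + 3·y_paper = 19.5; 5·y_cutting + 1·y_paper = 16.5.
Solving: y_cutting = 3, y_paper = 1.5.
flyers enters the basis when its profit ≥ yᵀa₃ = 3·1 + 1.5·5 = 10.5.

10.5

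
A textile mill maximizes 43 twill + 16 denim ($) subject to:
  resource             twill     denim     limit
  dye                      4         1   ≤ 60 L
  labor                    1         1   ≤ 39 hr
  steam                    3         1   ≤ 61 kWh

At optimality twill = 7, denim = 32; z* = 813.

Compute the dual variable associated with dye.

9

At the optimum: dye uses 60 of 60 (binding); labor uses 39 of 39 (binding); steam uses 53 of 61 (slack = 8).
Slack constraints have shadow price 0 (complementary slackness).
Dual feasibility on the basic columns requires 4·y_dye + 1·y_labor = 43, 1·y_dye + 1·y_labor = 16.
Solving: y_dye = 9, y_labor = 7.
Shadow price of dye = 9.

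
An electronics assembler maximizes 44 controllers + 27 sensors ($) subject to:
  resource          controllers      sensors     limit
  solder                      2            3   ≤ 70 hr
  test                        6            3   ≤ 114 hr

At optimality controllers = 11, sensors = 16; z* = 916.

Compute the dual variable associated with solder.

2.5

Both solder and test are binding at x*.
From A_Bᵀ y = c: 2·y_solder + 6·y_test = 44; 3·y_solder + 3·y_test = 27.
Solving: y_solder = 2.5, y_test = 6.5.
Shadow price of solder = 2.5.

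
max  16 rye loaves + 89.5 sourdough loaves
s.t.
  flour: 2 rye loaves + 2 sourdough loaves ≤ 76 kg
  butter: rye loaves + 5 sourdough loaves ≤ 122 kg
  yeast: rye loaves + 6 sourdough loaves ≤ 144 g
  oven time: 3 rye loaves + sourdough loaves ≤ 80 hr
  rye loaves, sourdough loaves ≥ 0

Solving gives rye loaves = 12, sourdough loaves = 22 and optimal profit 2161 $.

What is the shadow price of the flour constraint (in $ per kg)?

Binding: butter and yeast. Non-binding: flour (8 unused), oven time (22 unused).
Since flour, oven time are not tight, their duals are 0.
Dual feasibility on the basic columns requires 1·y_butter + 1·y_yeast = 16, 5·y_butter + 6·y_yeast = 89.5.
→ y_butter = 6.5 and y_yeast = 9.5.
Shadow price of flour = 0.

0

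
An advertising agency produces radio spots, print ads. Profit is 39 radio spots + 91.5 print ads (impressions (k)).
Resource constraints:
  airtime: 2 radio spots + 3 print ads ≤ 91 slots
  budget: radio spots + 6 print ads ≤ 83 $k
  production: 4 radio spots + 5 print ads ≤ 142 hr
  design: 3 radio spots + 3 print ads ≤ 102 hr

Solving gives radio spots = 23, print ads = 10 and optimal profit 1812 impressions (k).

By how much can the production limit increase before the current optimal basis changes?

3.8

Binding constraints: budget, production. The basis is B = [[1,6],[4,5]] with det -19.
Per unit increase in production, x* moves by d = (0.3158, -0.0526).
The basis stays optimal until design becomes binding; allowable increase = 3.8 hr.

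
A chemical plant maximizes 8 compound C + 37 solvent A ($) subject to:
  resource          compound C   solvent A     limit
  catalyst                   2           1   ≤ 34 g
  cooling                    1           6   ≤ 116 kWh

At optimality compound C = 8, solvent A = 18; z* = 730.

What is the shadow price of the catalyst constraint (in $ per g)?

Check each constraint at x*: catalyst 34/34 (tight); cooling 116/116 (tight).
The binding rows give the dual system: 2·y_catalyst + 1·y_cooling = 8 and 1·y_catalyst + 6·y_cooling = 37.
Solving: y_catalyst = 1, y_cooling = 6.
Shadow price of catalyst = 1.

1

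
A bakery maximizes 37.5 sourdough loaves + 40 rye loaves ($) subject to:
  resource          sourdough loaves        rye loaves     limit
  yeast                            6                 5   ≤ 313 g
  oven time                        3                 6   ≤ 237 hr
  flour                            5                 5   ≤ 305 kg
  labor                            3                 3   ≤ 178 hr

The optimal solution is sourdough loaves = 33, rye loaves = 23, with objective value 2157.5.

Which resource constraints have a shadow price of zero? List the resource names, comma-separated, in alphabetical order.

flour, labor

yeast: 313/313 (binding)
oven time: 237/237 (binding)
flour: 280/305 (slack 25)
labor: 168/178 (slack 10)
By complementary slackness, a constraint with positive slack has shadow price 0 → flour, labor.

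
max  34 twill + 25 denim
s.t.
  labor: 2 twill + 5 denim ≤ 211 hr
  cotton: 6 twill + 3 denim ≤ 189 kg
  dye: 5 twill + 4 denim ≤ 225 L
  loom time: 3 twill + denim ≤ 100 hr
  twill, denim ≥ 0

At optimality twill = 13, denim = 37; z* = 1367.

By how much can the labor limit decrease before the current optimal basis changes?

Binding constraints: labor, cotton. The basis is B = [[2,5],[6,3]] with det -24.
Per unit decrease in labor, x* moves by d = (0.125, -0.25).
The basis stays optimal until denim reaches 0; allowable decrease = 148 hr.

148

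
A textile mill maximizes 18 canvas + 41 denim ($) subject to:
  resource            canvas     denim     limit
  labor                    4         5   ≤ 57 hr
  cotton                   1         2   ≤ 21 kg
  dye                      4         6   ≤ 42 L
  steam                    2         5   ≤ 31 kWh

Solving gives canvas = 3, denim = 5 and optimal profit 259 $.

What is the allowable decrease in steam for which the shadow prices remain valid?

10

Binding constraints: dye, steam. The basis is B = [[4,6],[2,5]] with det 8.
Per unit decrease in steam, x* moves by d = (0.75, -0.5).
The basis stays optimal until denim reaches 0; allowable decrease = 10 kWh.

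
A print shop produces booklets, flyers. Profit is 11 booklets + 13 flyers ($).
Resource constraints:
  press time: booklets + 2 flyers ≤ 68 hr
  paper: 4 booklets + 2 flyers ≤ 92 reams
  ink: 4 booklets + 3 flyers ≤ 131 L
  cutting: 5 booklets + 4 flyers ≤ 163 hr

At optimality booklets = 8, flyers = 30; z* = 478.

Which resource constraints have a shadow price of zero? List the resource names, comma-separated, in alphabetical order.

press time: 68/68 (binding)
paper: 92/92 (binding)
ink: 122/131 (slack 9)
cutting: 160/163 (slack 3)
By complementary slackness, a constraint with positive slack has shadow price 0 → cutting, ink.

cutting, ink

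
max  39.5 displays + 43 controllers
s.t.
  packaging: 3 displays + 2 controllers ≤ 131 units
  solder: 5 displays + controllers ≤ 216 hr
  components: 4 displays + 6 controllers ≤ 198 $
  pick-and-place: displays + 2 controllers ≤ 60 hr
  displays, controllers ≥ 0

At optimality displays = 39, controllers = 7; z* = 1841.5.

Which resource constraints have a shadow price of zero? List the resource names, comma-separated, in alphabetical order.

packaging: 131/131 (binding)
solder: 202/216 (slack 14)
components: 198/198 (binding)
pick-and-place: 53/60 (slack 7)
By complementary slackness, a constraint with positive slack has shadow price 0 → pick-and-place, solder.

pick-and-place, solder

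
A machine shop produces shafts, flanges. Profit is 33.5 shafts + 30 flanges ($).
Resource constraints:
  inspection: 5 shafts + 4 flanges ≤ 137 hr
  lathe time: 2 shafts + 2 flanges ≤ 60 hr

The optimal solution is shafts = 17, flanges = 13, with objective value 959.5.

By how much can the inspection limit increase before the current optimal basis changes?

13

Binding constraints: inspection, lathe time. The basis is B = [[5,4],[2,2]] with det 2.
Per unit increase in inspection, x* moves by d = (1, -1).
The basis stays optimal until flanges reaches 0; allowable increase = 13 hr.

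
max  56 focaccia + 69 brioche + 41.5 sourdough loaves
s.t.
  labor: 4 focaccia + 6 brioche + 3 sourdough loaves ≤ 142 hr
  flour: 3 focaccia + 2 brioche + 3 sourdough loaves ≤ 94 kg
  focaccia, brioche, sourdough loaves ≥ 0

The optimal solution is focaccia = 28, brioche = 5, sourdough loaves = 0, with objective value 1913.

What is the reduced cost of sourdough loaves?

Check each constraint at x*: labor 142/142 (tight); flour 94/94 (tight).
Dual feasibility on the basic columns requires 4·y_labor + 3·y_flour = 56, 6·y_labor + 2·y_flour = 69.
→ y_labor = 9.5 and y_flour = 6.
Reduced cost of sourdough loaves: c₃ − yᵀa₃ = 41.5 − (9.5·3 + 6·3) = 41.5 − 46.5 = -5.

-5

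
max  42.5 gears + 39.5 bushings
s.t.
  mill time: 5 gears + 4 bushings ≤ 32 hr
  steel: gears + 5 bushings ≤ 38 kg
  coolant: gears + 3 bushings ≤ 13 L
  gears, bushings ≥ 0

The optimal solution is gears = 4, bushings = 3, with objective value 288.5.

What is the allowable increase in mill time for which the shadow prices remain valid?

Binding constraints: mill time, coolant. The basis is B = [[5,4],[1,3]] with det 11.
Per unit increase in mill time, x* moves by d = (0.2727, -0.0909).
The basis stays optimal until bushings reaches 0; allowable increase = 33 hr.

33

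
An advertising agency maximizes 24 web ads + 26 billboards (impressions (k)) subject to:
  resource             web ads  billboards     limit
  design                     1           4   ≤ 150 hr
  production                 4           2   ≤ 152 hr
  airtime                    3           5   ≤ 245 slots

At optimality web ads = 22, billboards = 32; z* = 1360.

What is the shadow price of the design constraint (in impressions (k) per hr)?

At the optimum: design uses 150 of 150 (binding); production uses 152 of 152 (binding); airtime uses 226 of 245 (slack = 19).
Since airtime is not tight, its dual is 0.
From A_Bᵀ y = c: 1·y_design + 4·y_production = 24; 4·y_design + 2·y_production = 26.
→ y_design = 4 and y_production = 5.
Shadow price of design = 4.

4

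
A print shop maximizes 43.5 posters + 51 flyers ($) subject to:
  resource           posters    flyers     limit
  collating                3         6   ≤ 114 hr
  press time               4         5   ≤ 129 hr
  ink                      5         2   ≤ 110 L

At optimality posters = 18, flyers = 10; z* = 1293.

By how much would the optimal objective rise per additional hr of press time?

0

Check each constraint at x*: collating 114/114 (tight); press time 122/129 (slack 7); ink 110/110 (tight).
By complementary slackness, y = 0 for the non-binding constraint.
The binding rows give the dual system: 3·y_collating + 5·y_ink = 43.5 and 6·y_collating + 2·y_ink = 51.
→ y_collating = 7 and y_ink = 4.5.
Shadow price of press time = 0.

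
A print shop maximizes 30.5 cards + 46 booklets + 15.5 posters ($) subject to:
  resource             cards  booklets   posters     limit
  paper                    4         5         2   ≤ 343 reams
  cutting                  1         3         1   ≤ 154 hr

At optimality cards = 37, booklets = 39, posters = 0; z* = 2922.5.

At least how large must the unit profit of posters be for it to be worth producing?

17.5

At the optimum: paper uses 343 of 343 (binding); cutting uses 154 of 154 (binding).
The binding rows give the dual system: 4·y_paper + 1·y_cutting = 30.5 and 5·y_paper + 3·y_cutting = 46.
Solving: y_paper = 6.5, y_cutting = 4.5.
posters enters the basis when its profit ≥ yᵀa₃ = 6.5·2 + 4.5·1 = 17.5.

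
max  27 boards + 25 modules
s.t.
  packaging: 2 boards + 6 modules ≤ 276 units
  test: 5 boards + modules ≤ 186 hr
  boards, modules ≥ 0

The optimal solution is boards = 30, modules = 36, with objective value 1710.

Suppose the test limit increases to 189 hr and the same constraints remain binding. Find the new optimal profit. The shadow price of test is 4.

Δb = 3, so new z* = 1710 + (4)·(3) = 1710 + 12 = 1722.

1722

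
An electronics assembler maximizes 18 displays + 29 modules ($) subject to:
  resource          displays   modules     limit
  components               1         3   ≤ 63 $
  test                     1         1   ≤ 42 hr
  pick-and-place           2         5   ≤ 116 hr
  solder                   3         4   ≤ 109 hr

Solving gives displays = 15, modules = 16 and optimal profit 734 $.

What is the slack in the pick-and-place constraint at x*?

pick-and-place used = 2·15 + 5·16 = 110; slack = 116 − 110 = 6.

6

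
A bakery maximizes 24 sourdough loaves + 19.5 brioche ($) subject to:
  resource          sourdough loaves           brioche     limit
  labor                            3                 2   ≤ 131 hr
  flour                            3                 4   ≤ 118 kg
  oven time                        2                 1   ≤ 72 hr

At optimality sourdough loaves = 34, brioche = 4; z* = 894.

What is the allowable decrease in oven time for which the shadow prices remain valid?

42.5

Binding constraints: flour, oven time. The basis is B = [[3,4],[2,1]] with det -5.
Per unit decrease in oven time, x* moves by d = (-0.8, 0.6).
The basis stays optimal until sourdough loaves reaches 0; allowable decrease = 42.5 hr.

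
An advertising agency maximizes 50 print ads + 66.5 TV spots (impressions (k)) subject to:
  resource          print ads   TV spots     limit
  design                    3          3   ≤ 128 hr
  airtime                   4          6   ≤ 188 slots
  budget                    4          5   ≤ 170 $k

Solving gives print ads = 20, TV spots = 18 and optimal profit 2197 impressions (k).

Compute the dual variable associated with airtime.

4

At the optimum: design uses 114 of 128 (slack = 14); airtime uses 188 of 188 (binding); budget uses 170 of 170 (binding).
Since design is not tight, its dual is 0.
From A_Bᵀ y = c: 4·y_airtime + 4·y_budget = 50; 6·y_airtime + 5·y_budget = 66.5.
Solving: y_airtime = 4, y_budget = 8.5.
Shadow price of airtime = 4.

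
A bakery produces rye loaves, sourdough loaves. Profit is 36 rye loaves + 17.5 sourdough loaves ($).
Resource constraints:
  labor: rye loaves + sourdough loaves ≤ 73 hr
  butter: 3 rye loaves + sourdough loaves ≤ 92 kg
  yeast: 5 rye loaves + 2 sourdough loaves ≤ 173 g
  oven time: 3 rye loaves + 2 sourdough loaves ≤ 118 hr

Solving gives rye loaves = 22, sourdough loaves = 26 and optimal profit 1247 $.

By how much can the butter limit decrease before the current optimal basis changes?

33

Binding constraints: butter, oven time. The basis is B = [[3,1],[3,2]] with det 3.
Per unit decrease in butter, x* moves by d = (-0.6667, 1).
The basis stays optimal until rye loaves reaches 0; allowable decrease = 33 kg.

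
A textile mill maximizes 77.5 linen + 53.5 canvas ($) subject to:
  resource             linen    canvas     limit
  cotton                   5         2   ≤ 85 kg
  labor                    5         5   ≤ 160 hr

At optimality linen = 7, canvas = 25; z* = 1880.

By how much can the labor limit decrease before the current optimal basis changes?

Binding constraints: cotton, labor. The basis is B = [[5,2],[5,5]] with det 15.
Per unit decrease in labor, x* moves by d = (0.1333, -0.3333).
The basis stays optimal until canvas reaches 0; allowable decrease = 75 hr.

75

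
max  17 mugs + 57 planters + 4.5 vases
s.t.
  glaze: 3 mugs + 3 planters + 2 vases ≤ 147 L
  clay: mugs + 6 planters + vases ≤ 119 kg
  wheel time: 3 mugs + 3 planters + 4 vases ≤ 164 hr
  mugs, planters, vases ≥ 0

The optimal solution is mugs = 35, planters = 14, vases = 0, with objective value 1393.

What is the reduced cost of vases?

Binding: glaze and clay. Non-binding: wheel time (17 unused).
Slack constraints have shadow price 0 (complementary slackness).
From A_Bᵀ y = c: 3·y_glaze + 1·y_clay = 17; 3·y_glaze + 6·y_clay = 57.
This yields shadow prices y_glaze = 3, y_clay = 8.
Reduced cost of vases: c₃ − yᵀa₃ = 4.5 − (3·2 + 8·1) = 4.5 − 14 = -9.5.

-9.5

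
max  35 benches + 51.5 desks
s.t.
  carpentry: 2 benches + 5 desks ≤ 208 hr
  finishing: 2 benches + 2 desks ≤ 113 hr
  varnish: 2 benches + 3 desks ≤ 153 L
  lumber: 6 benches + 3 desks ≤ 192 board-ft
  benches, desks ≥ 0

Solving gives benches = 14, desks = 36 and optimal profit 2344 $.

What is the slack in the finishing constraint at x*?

finishing used = 2·14 + 2·36 = 100; slack = 113 − 100 = 13.

13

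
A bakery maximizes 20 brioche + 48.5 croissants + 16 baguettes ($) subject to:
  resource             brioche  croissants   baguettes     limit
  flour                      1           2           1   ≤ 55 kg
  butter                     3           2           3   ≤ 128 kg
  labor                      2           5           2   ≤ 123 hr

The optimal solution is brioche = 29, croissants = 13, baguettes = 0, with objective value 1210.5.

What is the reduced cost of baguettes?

At the optimum: flour uses 55 of 55 (binding); butter uses 113 of 128 (slack = 15); labor uses 123 of 123 (binding).
Since butter is not tight, its dual is 0.
From A_Bᵀ y = c: 1·y_flour + 2·y_labor = 20; 2·y_flour + 5·y_labor = 48.5.
This yields shadow prices y_flour = 3, y_labor = 8.5.
Reduced cost of baguettes: c₃ − yᵀa₃ = 16 − (3·1 + 8.5·2) = 16 − 20 = -4.

-4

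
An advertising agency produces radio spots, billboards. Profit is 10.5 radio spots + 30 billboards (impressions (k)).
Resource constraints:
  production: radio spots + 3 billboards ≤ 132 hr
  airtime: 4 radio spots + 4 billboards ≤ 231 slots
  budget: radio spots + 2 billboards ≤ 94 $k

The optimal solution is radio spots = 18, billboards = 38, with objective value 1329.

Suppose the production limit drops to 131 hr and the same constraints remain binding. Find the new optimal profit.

1320

Check each constraint at x*: production 132/132 (tight); airtime 224/231 (slack 7); budget 94/94 (tight).
Since airtime is not tight, its dual is 0.
Dual feasibility on the basic columns requires 1·y_production + 1·y_budget = 10.5, 3·y_production + 2·y_budget = 30.
Solving: y_production = 9, y_budget = 1.5.
Δz = y_production·Δb = 9 × (-1) = -9, so new z* = 1329 − 9 = 1320.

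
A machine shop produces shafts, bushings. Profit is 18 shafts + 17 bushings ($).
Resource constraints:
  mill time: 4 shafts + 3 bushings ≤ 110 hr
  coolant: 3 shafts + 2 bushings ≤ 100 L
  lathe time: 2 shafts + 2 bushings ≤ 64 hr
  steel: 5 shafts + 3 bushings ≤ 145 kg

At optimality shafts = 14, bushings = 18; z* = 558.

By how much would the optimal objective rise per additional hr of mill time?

1

At the optimum: mill time uses 110 of 110 (binding); coolant uses 78 of 100 (slack = 22); lathe time uses 64 of 64 (binding); steel uses 124 of 145 (slack = 21).
Since coolant, steel are not tight, their duals are 0.
From A_Bᵀ y = c: 4·y_mill time + 2·y_lathe time = 18; 3·y_mill time + 2·y_lathe time = 17.
This yields shadow prices y_mill time = 1, y_lathe time = 7.
Shadow price of mill time = 1.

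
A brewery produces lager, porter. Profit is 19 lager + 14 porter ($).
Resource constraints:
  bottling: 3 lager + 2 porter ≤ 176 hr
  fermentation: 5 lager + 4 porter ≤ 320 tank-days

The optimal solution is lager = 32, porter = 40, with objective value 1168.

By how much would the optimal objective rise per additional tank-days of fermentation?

Both bottling and fermentation are binding at x*.
The binding rows give the dual system: 3·y_bottling + 5·y_fermentation = 19 and 2·y_bottling + 4·y_fermentation = 14.
Solving: y_bottling = 3, y_fermentation = 2.
Shadow price of fermentation = 2.

2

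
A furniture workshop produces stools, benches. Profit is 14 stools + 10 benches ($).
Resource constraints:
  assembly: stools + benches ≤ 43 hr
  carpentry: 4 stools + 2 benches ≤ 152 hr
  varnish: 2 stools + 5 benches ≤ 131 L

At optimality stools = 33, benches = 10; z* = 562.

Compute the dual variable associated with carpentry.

Binding: assembly and carpentry. Non-binding: varnish (15 unused).
Slack constraints have shadow price 0 (complementary slackness).
Dual feasibility on the basic columns requires 1·y_assembly + 4·y_carpentry = 14, 1·y_assembly + 2·y_carpentry = 10.
Solving: y_assembly = 6, y_carpentry = 2.
Shadow price of carpentry = 2.

2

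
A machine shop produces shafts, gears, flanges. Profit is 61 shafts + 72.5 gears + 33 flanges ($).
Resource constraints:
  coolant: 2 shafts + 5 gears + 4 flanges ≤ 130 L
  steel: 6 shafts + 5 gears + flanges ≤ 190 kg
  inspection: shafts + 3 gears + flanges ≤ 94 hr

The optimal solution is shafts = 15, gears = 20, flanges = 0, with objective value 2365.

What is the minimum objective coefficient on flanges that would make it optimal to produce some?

Check each constraint at x*: coolant 130/130 (tight); steel 190/190 (tight); inspection 75/94 (slack 19).
By complementary slackness, y = 0 for the non-binding constraint.
The binding rows give the dual system: 2·y_coolant + 6·y_steel = 61 and 5·y_coolant + 5·y_steel = 72.5.
This yields shadow prices y_coolant = 6.5, y_steel = 8.
flanges enters the basis when its profit ≥ yᵀa₃ = 6.5·4 + 8·1 = 34.

34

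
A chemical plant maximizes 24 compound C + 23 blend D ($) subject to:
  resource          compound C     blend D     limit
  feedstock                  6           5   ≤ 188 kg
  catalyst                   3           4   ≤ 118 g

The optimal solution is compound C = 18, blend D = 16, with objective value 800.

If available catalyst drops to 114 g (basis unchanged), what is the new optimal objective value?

Check each constraint at x*: feedstock 188/188 (tight); catalyst 118/118 (tight).
From A_Bᵀ y = c: 6·y_feedstock + 3·y_catalyst = 24; 5·y_feedstock + 4·y_catalyst = 23.
This yields shadow prices y_feedstock = 3, y_catalyst = 2.
Δz = y_catalyst·Δb = 2 × (-4) = -8, so new z* = 800 − 8 = 792.

792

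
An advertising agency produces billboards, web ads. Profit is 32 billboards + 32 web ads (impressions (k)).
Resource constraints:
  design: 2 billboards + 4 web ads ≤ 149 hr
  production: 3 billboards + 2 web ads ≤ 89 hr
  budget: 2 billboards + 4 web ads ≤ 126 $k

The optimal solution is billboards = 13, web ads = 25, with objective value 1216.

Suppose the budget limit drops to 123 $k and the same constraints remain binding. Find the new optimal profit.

1204

At the optimum: design uses 126 of 149 (slack = 23); production uses 89 of 89 (binding); budget uses 126 of 126 (binding).
Slack constraints have shadow price 0 (complementary slackness).
Dual feasibility on the basic columns requires 3·y_production + 2·y_budget = 32, 2·y_production + 4·y_budget = 32.
→ y_production = 8 and y_budget = 4.
Δz = y_budget·Δb = 4 × (-3) = -12, so new z* = 1216 − 12 = 1204.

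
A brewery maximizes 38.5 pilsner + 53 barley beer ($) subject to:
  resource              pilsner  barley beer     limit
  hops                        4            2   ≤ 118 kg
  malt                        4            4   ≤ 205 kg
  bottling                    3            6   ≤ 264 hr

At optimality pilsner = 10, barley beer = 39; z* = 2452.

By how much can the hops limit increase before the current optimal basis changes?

Binding constraints: hops, bottling. The basis is B = [[4,2],[3,6]] with det 18.
Per unit increase in hops, x* moves by d = (0.3333, -0.1667).
The basis stays optimal until malt becomes binding; allowable increase = 13.5 kg.

13.5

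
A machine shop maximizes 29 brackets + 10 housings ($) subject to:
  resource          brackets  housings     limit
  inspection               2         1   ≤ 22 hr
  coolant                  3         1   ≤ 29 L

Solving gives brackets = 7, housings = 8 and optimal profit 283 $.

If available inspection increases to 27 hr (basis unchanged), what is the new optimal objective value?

Check each constraint at x*: inspection 22/22 (tight); coolant 29/29 (tight).
The binding rows give the dual system: 2·y_inspection + 3·y_coolant = 29 and 1·y_inspection + 1·y_coolant = 10.
Solving: y_inspection = 1, y_coolant = 9.
Δz = y_inspection·Δb = 1 × (5) = 5, so new z* = 283 + 5 = 288.

288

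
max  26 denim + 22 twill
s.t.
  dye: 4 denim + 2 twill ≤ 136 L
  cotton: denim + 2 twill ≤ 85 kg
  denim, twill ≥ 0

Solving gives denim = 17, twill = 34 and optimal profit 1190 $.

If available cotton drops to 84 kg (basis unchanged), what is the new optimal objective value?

1184

At the optimum: dye uses 136 of 136 (binding); cotton uses 85 of 85 (binding).
From A_Bᵀ y = c: 4·y_dye + 1·y_cotton = 26; 2·y_dye + 2·y_cotton = 22.
→ y_dye = 5 and y_cotton = 6.
Δz = y_cotton·Δb = 6 × (-1) = -6, so new z* = 1190 − 6 = 1184.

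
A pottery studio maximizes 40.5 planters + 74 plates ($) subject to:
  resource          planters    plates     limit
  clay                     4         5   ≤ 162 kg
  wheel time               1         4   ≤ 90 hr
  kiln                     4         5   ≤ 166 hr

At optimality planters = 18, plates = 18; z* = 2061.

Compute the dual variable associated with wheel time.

8.5

Check each constraint at x*: clay 162/162 (tight); wheel time 90/90 (tight); kiln 162/166 (slack 4).
Since kiln is not tight, its dual is 0.
The binding rows give the dual system: 4·y_clay + 1·y_wheel time = 40.5 and 5·y_clay + 4·y_wheel time = 74.
→ y_clay = 8 and y_wheel time = 8.5.
Shadow price of wheel time = 8.5.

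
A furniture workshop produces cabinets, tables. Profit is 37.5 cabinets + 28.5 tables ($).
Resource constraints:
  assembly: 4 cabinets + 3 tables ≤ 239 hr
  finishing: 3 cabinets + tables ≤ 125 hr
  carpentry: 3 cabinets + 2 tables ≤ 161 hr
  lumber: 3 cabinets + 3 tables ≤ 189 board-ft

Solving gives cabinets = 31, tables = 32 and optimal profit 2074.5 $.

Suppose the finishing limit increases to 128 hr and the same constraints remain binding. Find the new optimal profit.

At the optimum: assembly uses 220 of 239 (slack = 19); finishing uses 125 of 125 (binding); carpentry uses 157 of 161 (slack = 4); lumber uses 189 of 189 (binding).
Slack constraints have shadow price 0 (complementary slackness).
The binding rows give the dual system: 3·y_finishing + 3·y_lumber = 37.5 and 1·y_finishing + 3·y_lumber = 28.5.
This yields shadow prices y_finishing = 4.5, y_lumber = 8.
Δz = y_finishing·Δb = 4.5 × (3) = 13.5, so new z* = 2074.5 + 13.5 = 2088.

2088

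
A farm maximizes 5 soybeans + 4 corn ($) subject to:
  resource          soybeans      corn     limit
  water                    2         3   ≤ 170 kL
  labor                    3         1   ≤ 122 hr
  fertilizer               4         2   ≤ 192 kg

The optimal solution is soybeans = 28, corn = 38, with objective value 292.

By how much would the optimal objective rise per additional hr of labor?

1

Binding: water and labor. Non-binding: fertilizer (4 unused).
Slack constraints have shadow price 0 (complementary slackness).
The binding rows give the dual system: 2·y_water + 3·y_labor = 5 and 3·y_water + 1·y_labor = 4.
→ y_water = 1 and y_labor = 1.
Shadow price of labor = 1.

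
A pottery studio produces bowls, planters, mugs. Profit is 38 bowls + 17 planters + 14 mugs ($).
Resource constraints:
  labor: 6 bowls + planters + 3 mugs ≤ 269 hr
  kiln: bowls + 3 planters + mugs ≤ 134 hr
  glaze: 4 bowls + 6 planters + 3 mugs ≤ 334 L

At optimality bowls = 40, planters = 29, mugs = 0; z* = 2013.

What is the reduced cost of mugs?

At the optimum: labor uses 269 of 269 (binding); kiln uses 127 of 134 (slack = 7); glaze uses 334 of 334 (binding).
Since kiln is not tight, its dual is 0.
From A_Bᵀ y = c: 6·y_labor + 4·y_glaze = 38; 1·y_labor + 6·y_glaze = 17.
→ y_labor = 5 and y_glaze = 2.
Reduced cost of mugs: c₃ − yᵀa₃ = 14 − (5·3 + 2·3) = 14 − 21 = -7.

-7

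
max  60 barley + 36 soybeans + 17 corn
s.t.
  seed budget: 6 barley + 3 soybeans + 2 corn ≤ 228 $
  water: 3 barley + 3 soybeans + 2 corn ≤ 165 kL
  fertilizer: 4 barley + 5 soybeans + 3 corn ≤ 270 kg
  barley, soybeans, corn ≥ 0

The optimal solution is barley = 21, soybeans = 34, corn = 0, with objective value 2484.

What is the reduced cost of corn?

-7

Binding: seed budget and water. Non-binding: fertilizer (16 unused).
By complementary slackness, y = 0 for the non-binding constraint.
Dual feasibility on the basic columns requires 6·y_seed budget + 3·y_water = 60, 3·y_seed budget + 3·y_water = 36.
→ y_seed budget = 8 and y_water = 4.
Reduced cost of corn: c₃ − yᵀa₃ = 17 − (8·2 + 4·2) = 17 − 24 = -7.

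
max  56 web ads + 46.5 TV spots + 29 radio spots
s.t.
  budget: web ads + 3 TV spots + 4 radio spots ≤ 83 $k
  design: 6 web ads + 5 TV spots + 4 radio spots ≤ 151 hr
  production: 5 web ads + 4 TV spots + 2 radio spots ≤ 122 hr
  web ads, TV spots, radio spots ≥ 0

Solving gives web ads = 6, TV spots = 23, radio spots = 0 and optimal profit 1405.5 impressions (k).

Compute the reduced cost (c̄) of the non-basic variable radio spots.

-7

At the optimum: budget uses 75 of 83 (slack = 8); design uses 151 of 151 (binding); production uses 122 of 122 (binding).
Slack constraints have shadow price 0 (complementary slackness).
Dual feasibility on the basic columns requires 6·y_design + 5·y_production = 56, 5·y_design + 4·y_production = 46.5.
→ y_design = 8.5 and y_production = 1.
Reduced cost of radio spots: c₃ − yᵀa₃ = 29 − (8.5·4 + 1·2) = 29 − 36 = -7.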